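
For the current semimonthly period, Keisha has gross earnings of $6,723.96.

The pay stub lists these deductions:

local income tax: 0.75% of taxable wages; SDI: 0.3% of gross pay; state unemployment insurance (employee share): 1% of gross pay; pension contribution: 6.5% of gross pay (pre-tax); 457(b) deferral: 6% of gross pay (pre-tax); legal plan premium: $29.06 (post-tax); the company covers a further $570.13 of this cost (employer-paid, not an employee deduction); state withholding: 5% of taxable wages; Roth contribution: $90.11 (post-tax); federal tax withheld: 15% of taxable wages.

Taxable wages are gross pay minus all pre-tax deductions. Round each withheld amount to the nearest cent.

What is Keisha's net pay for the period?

457(b) deferral: $6,723.96 × 0.06 = $403.44
Pension contribution: $6,723.96 × 0.065 = $437.06
Pre-tax total = $403.44 + $437.06 = $840.50
Taxable wages = $6,723.96 − $840.50 = $5,883.46
State withholding: $5,883.46 × 0.05 = $294.17
Local income tax: $5,883.46 × 0.0075 = $44.13
Federal tax withheld: $5,883.46 × 0.15 = $882.52
SDI: $6,723.96 × 0.003 = $20.17
State unemployment insurance (employee share): $6,723.96 × 0.01 = $67.24
Legal plan premium: $29.06
Roth contribution: $90.11
(Employer's $570.13 toward legal plan premium is not withheld from the employee.)
Total deductions = $403.44 + $437.06 + $294.17 + $44.13 + $882.52 + $20.17 + $67.24 + $29.06 + $90.11 = $2,267.90
Net pay = $6,723.96 − $2,267.90 = $4,456.06

$4,456.06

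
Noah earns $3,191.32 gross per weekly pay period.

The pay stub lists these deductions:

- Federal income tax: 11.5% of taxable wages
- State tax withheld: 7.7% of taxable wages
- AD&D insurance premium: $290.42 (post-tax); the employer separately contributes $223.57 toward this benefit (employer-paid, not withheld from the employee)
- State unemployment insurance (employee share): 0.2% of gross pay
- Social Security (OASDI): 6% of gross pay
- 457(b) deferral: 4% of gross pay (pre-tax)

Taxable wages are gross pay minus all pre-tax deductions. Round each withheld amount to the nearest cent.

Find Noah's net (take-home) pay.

$1,987.17

457(b) deferral: $3,191.32 × 0.04 = $127.65
Taxable wages = $3,191.32 − $127.65 = $3,063.67
State tax withheld: $3,063.67 × 0.077 = $235.90
Federal income tax: $3,063.67 × 0.115 = $352.32
State unemployment insurance (employee share): $3,191.32 × 0.002 = $6.38
Social Security (OASDI): $3,191.32 × 0.06 = $191.48
AD&D insurance premium: $290.42
(Employer's $223.57 toward AD&D insurance premium is not withheld from the employee.)
Total deductions = $127.65 + $235.90 + $352.32 + $6.38 + $191.48 + $290.42 = $1,204.15
Net pay = $3,191.32 − $1,204.15 = $1,987.17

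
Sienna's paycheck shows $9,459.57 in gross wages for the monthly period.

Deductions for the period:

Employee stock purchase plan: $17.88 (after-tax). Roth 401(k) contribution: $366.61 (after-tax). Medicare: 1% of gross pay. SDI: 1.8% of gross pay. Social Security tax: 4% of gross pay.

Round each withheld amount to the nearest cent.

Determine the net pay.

Medicare: $9,459.57 × 0.01 = $94.60
Social Security tax: $9,459.57 × 0.04 = $378.38
SDI: $9,459.57 × 0.018 = $170.27
Employee stock purchase plan: $17.88
Roth 401(k) contribution: $366.61
Total deductions = $94.60 + $378.38 + $170.27 + $17.88 + $366.61 = $1,027.74
Net pay = $9,459.57 − $1,027.74 = $8,431.83

$8,431.83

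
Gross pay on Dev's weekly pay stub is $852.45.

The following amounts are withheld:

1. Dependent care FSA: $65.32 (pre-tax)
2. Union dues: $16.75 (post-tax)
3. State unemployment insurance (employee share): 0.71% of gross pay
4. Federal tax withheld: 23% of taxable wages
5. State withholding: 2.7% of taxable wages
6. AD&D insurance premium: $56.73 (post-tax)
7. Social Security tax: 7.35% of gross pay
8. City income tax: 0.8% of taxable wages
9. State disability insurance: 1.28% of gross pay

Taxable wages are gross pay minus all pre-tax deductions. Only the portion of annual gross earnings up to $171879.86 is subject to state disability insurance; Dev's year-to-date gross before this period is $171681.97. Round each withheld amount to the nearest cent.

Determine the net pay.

$433.82

Dependent care FSA: $65.32
Taxable wages = $852.45 − $65.32 = $787.13
City income tax: $787.13 × 0.008 = $6.30
State withholding: $787.13 × 0.027 = $21.25
Federal tax withheld: $787.13 × 0.23 = $181.04
Social Security tax: $852.45 × 0.0735 = $62.66
State disability insurance: only $171879.86 − $171681.97 = $197.89 of this check is subject → $197.89 × 0.0128 = $2.53
State unemployment insurance (employee share): $852.45 × 0.0071 = $6.05
Union dues: $16.75
AD&D insurance premium: $56.73
Total deductions = $65.32 + $6.30 + $21.25 + $181.04 + $62.66 + $2.53 + $6.05 + $16.75 + $56.73 = $418.63
Net pay = $852.45 − $418.63 = $433.82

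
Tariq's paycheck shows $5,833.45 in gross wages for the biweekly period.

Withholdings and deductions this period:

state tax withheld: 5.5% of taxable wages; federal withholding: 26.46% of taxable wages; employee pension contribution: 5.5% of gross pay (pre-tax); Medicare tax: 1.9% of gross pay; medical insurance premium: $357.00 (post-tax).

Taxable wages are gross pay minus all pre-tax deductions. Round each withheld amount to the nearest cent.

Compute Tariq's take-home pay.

$3,282.94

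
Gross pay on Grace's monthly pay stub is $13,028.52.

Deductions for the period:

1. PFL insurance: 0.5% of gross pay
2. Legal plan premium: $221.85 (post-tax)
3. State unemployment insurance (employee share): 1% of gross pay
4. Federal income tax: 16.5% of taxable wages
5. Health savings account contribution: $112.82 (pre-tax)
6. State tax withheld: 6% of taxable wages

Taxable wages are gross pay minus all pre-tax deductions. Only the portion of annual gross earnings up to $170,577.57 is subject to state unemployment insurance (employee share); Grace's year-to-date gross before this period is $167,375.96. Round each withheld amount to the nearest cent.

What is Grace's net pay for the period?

$9,690.66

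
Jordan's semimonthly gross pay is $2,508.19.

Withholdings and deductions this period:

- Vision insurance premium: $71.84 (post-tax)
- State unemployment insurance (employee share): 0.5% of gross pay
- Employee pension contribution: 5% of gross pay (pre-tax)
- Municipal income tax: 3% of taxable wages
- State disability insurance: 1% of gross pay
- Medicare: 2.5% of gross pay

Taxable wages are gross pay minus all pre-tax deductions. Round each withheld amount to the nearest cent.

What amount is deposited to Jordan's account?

$2,139.14

Employee pension contribution: $2,508.19 × 0.05 = $125.41
Taxable wages = $2,508.19 − $125.41 = $2,382.78
Municipal income tax: $2,382.78 × 0.03 = $71.48
Medicare: $2,508.19 × 0.025 = $62.70
State disability insurance: $2,508.19 × 0.01 = $25.08
State unemployment insurance (employee share): $2,508.19 × 0.005 = $12.54
Vision insurance premium: $71.84
Total deductions = $125.41 + $71.48 + $62.70 + $25.08 + $12.54 + $71.84 = $369.05
Net pay = $2,508.19 − $369.05 = $2,139.14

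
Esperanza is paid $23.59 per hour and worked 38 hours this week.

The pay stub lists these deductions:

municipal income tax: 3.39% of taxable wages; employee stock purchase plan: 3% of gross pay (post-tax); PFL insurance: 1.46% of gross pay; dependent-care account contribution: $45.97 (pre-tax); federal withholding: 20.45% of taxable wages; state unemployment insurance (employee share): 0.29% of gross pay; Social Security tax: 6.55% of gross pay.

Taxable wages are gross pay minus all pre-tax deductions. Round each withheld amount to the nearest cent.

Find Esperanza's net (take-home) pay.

$546.40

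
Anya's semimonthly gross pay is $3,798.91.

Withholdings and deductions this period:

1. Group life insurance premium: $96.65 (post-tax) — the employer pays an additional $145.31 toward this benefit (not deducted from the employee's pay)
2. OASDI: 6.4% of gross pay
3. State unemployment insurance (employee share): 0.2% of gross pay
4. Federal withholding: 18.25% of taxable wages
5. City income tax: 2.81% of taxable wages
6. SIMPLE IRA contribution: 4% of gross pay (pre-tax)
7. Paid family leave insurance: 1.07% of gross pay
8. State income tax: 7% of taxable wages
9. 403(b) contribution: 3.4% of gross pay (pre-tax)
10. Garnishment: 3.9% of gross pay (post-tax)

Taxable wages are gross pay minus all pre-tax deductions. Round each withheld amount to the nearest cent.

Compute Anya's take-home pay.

$1,994.50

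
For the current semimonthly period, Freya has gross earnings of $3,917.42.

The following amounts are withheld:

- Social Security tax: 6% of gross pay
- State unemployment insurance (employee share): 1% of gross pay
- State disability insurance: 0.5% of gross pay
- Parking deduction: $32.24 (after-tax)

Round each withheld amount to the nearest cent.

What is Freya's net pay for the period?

$3,591.37

Social Security tax: $3,917.42 × 0.06 = $235.05
State unemployment insurance (employee share): $3,917.42 × 0.01 = $39.17
State disability insurance: $3,917.42 × 0.005 = $19.59
Parking deduction: $32.24
Total deductions = $235.05 + $39.17 + $19.59 + $32.24 = $326.05
Net pay = $3,917.42 − $326.05 = $3,591.37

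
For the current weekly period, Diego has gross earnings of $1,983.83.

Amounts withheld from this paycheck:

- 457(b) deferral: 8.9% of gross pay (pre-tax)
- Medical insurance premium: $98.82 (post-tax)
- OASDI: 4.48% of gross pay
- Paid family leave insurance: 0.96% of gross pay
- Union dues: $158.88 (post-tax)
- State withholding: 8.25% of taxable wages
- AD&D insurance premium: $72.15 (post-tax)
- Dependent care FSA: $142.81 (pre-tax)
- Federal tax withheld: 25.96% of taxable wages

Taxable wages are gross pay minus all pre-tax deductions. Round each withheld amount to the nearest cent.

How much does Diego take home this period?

$657.28

Dependent care FSA: $142.81
457(b) deferral: $1,983.83 × 0.089 = $176.56
Pre-tax total = $142.81 + $176.56 = $319.37
Taxable wages = $1,983.83 − $319.37 = $1,664.46
Federal tax withheld: $1,664.46 × 0.2596 = $432.09
State withholding: $1,664.46 × 0.0825 = $137.32
OASDI: $1,983.83 × 0.0448 = $88.88
Paid family leave insurance: $1,983.83 × 0.0096 = $19.04
Medical insurance premium: $98.82
Union dues: $158.88
AD&D insurance premium: $72.15
Total deductions = $142.81 + $176.56 + $432.09 + $137.32 + $88.88 + $19.04 + $98.82 + $158.88 + $72.15 = $1,326.55
Net pay = $1,983.83 − $1,326.55 = $657.28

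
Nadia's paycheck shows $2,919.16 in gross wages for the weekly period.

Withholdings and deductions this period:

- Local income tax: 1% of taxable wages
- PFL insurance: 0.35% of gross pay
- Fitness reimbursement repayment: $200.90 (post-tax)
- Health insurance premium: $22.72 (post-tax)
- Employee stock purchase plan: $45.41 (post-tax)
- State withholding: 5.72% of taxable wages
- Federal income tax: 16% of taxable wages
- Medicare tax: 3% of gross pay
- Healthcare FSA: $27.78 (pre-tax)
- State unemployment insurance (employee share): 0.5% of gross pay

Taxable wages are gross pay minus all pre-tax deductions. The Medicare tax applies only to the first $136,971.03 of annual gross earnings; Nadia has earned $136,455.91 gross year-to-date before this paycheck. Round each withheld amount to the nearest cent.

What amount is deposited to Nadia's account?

$1,925.16

Healthcare FSA: $27.78
Taxable wages = $2,919.16 − $27.78 = $2,891.38
Local income tax: $2,891.38 × 0.01 = $28.91
Federal income tax: $2,891.38 × 0.16 = $462.62
State withholding: $2,891.38 × 0.0572 = $165.39
PFL insurance: $2,919.16 × 0.0035 = $10.22
Medicare tax: only $136,971.03 − $136,455.91 = $515.12 of this check is subject → $515.12 × 0.03 = $15.45
State unemployment insurance (employee share): $2,919.16 × 0.005 = $14.60
Employee stock purchase plan: $45.41
Health insurance premium: $22.72
Fitness reimbursement repayment: $200.90
Total deductions = $27.78 + $28.91 + $462.62 + $165.39 + $10.22 + $15.45 + $14.60 + $45.41 + $22.72 + $200.90 = $994.00
Net pay = $2,919.16 − $994.00 = $1,925.16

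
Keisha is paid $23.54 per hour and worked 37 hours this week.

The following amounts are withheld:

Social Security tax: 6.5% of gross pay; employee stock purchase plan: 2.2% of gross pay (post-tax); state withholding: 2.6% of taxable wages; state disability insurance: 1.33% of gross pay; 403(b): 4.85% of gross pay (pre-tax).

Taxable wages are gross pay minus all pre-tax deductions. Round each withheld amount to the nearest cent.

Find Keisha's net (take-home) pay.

$719.84

Gross pay: 37 × $23.54 = $870.98
403(b): $870.98 × 0.0485 = $42.24
Taxable wages = $870.98 − $42.24 = $828.74
State withholding: $828.74 × 0.026 = $21.55
State disability insurance: $870.98 × 0.0133 = $11.58
Social Security tax: $870.98 × 0.065 = $56.61
Employee stock purchase plan: $870.98 × 0.022 = $19.16
Total deductions = $42.24 + $21.55 + $11.58 + $56.61 + $19.16 = $151.14
Net pay = $870.98 − $151.14 = $719.84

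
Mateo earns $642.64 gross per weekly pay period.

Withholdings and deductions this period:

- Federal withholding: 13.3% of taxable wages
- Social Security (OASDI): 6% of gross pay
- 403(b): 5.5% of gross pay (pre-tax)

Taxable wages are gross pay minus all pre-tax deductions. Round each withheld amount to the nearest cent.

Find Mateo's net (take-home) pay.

$487.96

403(b): $642.64 × 0.055 = $35.35
Taxable wages = $642.64 − $35.35 = $607.29
Federal withholding: $607.29 × 0.133 = $80.77
Social Security (OASDI): $642.64 × 0.06 = $38.56
Total deductions = $35.35 + $80.77 + $38.56 = $154.68
Net pay = $642.64 − $154.68 = $487.96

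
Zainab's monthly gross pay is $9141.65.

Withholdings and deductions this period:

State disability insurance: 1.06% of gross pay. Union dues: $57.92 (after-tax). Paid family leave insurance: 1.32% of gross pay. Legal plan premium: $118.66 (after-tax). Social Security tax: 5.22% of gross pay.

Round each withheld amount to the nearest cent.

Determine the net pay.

State disability insurance: $9141.65 × 0.0106 = $96.90
Social Security tax: $9141.65 × 0.0522 = $477.19
Paid family leave insurance: $9141.65 × 0.0132 = $120.67
Legal plan premium: $118.66
Union dues: $57.92
Total deductions = $96.90 + $477.19 + $120.67 + $118.66 + $57.92 = $871.34
Net pay = $9141.65 − $871.34 = $8270.31

$8270.31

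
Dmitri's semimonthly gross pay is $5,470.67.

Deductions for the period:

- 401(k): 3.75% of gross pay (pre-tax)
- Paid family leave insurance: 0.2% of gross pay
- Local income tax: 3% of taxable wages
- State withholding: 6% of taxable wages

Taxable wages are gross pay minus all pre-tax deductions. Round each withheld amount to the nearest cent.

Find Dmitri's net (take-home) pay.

$4,780.68

401(k): $5,470.67 × 0.0375 = $205.15
Taxable wages = $5,470.67 − $205.15 = $5,265.52
State withholding: $5,265.52 × 0.06 = $315.93
Local income tax: $5,265.52 × 0.03 = $157.97
Paid family leave insurance: $5,470.67 × 0.002 = $10.94
Total deductions = $205.15 + $315.93 + $157.97 + $10.94 = $689.99
Net pay = $5,470.67 − $689.99 = $4,780.68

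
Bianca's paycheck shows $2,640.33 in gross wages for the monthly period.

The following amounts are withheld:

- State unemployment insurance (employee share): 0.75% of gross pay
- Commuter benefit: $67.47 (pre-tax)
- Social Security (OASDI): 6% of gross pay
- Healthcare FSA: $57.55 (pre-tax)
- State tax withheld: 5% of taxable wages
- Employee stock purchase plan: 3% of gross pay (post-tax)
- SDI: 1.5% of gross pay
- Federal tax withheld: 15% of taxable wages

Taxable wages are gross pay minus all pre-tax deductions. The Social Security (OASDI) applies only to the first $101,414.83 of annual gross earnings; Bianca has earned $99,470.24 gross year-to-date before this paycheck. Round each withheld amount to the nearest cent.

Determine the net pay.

$1,756.95

Commuter benefit: $67.47
Healthcare FSA: $57.55
Pre-tax total = $67.47 + $57.55 = $125.02
Taxable wages = $2,640.33 − $125.02 = $2,515.31
State tax withheld: $2,515.31 × 0.05 = $125.77
Federal tax withheld: $2,515.31 × 0.15 = $377.30
Social Security (OASDI): only $101,414.83 − $99,470.24 = $1,944.59 of this check is subject → $1,944.59 × 0.06 = $116.68
State unemployment insurance (employee share): $2,640.33 × 0.0075 = $19.80
SDI: $2,640.33 × 0.015 = $39.60
Employee stock purchase plan: $2,640.33 × 0.03 = $79.21
Total deductions = $67.47 + $57.55 + $125.77 + $377.30 + $116.68 + $19.80 + $39.60 + $79.21 = $883.38
Net pay = $2,640.33 − $883.38 = $1,756.95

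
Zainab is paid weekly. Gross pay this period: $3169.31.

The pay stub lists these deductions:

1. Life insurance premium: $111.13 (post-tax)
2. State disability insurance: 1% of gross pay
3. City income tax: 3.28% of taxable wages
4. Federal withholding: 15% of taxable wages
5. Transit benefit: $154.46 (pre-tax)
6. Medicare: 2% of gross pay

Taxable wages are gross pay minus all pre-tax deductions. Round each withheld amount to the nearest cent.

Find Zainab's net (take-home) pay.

Transit benefit: $154.46
Taxable wages = $3169.31 − $154.46 = $3014.85
City income tax: $3014.85 × 0.0328 = $98.89
Federal withholding: $3014.85 × 0.15 = $452.23
State disability insurance: $3169.31 × 0.01 = $31.69
Medicare: $3169.31 × 0.02 = $63.39
Life insurance premium: $111.13
Total deductions = $154.46 + $98.89 + $452.23 + $31.69 + $63.39 + $111.13 = $911.79
Net pay = $3169.31 − $911.79 = $2257.52

$2257.52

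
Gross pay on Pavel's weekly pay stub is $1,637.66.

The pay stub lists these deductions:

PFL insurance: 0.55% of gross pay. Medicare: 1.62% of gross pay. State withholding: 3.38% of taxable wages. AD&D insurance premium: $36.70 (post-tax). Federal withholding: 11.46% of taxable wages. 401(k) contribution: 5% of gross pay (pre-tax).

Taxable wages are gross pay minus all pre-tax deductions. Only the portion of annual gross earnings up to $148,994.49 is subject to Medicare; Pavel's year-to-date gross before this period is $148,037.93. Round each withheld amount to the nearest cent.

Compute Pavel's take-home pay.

$1,263.69

401(k) contribution: $1,637.66 × 0.05 = $81.88
Taxable wages = $1,637.66 − $81.88 = $1,555.78
Federal withholding: $1,555.78 × 0.1146 = $178.29
State withholding: $1,555.78 × 0.0338 = $52.59
Medicare: only $148,994.49 − $148,037.93 = $956.56 of this check is subject → $956.56 × 0.0162 = $15.50
PFL insurance: $1,637.66 × 0.0055 = $9.01
AD&D insurance premium: $36.70
Total deductions = $81.88 + $178.29 + $52.59 + $15.50 + $9.01 + $36.70 = $373.97
Net pay = $1,637.66 − $373.97 = $1,263.69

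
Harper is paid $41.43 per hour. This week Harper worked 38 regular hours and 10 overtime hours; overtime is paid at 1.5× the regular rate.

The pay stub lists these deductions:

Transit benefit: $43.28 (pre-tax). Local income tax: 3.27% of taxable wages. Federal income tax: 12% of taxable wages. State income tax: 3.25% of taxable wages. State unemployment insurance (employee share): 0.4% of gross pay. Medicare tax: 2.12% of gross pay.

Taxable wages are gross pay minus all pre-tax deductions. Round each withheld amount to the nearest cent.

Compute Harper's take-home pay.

$1,698.53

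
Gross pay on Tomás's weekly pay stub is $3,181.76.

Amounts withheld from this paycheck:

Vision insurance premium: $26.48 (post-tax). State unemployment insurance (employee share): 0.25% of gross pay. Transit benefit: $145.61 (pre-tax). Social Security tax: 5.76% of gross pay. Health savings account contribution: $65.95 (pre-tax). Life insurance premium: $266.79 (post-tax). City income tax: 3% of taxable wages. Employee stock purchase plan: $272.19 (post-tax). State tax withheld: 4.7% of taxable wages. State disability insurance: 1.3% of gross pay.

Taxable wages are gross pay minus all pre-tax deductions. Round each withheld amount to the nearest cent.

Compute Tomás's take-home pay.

$1,943.45

Health savings account contribution: $65.95
Transit benefit: $145.61
Pre-tax total = $65.95 + $145.61 = $211.56
Taxable wages = $3,181.76 − $211.56 = $2,970.20
State tax withheld: $2,970.20 × 0.047 = $139.60
City income tax: $2,970.20 × 0.03 = $89.11
State unemployment insurance (employee share): $3,181.76 × 0.0025 = $7.95
Social Security tax: $3,181.76 × 0.0576 = $183.27
State disability insurance: $3,181.76 × 0.013 = $41.36
Vision insurance premium: $26.48
Life insurance premium: $266.79
Employee stock purchase plan: $272.19
Total deductions = $65.95 + $145.61 + $139.60 + $89.11 + $7.95 + $183.27 + $41.36 + $26.48 + $266.79 + $272.19 = $1,238.31
Net pay = $3,181.76 − $1,238.31 = $1,943.45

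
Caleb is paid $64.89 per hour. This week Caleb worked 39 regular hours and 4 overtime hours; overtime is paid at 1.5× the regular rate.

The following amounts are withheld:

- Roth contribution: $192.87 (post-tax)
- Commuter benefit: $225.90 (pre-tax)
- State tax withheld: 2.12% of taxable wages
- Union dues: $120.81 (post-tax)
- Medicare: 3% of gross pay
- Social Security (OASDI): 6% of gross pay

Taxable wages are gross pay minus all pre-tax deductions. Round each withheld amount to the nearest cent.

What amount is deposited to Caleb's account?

Regular pay: 39 × $64.89 = $2,530.71
Overtime pay: 4 × $64.89 × 1.5 = $389.34
Gross pay = $2,530.71 + $389.34 = $2,920.05
Commuter benefit: $225.90
Taxable wages = $2,920.05 − $225.90 = $2,694.15
State tax withheld: $2,694.15 × 0.0212 = $57.12
Medicare: $2,920.05 × 0.03 = $87.60
Social Security (OASDI): $2,920.05 × 0.06 = $175.20
Union dues: $120.81
Roth contribution: $192.87
Total deductions = $225.90 + $57.12 + $87.60 + $175.20 + $120.81 + $192.87 = $859.50
Net pay = $2,920.05 − $859.50 = $2,060.55

$2,060.55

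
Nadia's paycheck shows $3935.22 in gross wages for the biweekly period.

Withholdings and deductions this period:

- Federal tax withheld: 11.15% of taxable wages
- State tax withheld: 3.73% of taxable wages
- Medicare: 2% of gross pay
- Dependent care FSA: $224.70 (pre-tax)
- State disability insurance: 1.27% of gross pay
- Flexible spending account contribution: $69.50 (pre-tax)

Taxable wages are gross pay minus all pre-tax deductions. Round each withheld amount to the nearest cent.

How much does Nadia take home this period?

$2970.56

Flexible spending account contribution: $69.50
Dependent care FSA: $224.70
Pre-tax total = $69.50 + $224.70 = $294.20
Taxable wages = $3935.22 − $294.20 = $3641.02
State tax withheld: $3641.02 × 0.0373 = $135.81
Federal tax withheld: $3641.02 × 0.1115 = $405.97
Medicare: $3935.22 × 0.02 = $78.70
State disability insurance: $3935.22 × 0.0127 = $49.98
Total deductions = $69.50 + $224.70 + $135.81 + $405.97 + $78.70 + $49.98 = $964.66
Net pay = $3935.22 − $964.66 = $2970.56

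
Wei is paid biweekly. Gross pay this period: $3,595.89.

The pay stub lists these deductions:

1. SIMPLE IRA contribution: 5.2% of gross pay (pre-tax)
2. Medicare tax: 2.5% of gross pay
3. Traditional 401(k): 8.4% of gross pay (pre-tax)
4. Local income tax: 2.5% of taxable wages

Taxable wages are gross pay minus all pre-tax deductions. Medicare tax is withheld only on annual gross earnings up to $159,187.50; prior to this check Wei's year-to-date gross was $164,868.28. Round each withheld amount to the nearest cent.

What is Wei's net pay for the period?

SIMPLE IRA contribution: $3,595.89 × 0.052 = $186.99
Traditional 401(k): $3,595.89 × 0.084 = $302.05
Pre-tax total = $186.99 + $302.05 = $489.04
Taxable wages = $3,595.89 − $489.04 = $3,106.85
Local income tax: $3,106.85 × 0.025 = $77.67
Medicare tax: annual cap $159,187.50 already reached (YTD $164,868.28), so $0.00
Total deductions = $186.99 + $302.05 + $77.67 + $0.00 = $566.71
Net pay = $3,595.89 − $566.71 = $3,029.18

$3,029.18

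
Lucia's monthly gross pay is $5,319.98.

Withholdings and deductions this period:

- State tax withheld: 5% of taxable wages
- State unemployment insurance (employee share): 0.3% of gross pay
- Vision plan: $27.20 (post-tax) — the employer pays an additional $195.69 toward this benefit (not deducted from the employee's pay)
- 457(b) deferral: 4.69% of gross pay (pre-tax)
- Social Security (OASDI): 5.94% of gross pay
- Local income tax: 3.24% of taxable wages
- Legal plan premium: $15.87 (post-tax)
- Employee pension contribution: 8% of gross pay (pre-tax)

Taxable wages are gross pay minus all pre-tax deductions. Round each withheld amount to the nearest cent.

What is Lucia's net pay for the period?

Employee pension contribution: $5,319.98 × 0.08 = $425.60
457(b) deferral: $5,319.98 × 0.0469 = $249.51
Pre-tax total = $425.60 + $249.51 = $675.11
Taxable wages = $5,319.98 − $675.11 = $4,644.87
Local income tax: $4,644.87 × 0.0324 = $150.49
State tax withheld: $4,644.87 × 0.05 = $232.24
State unemployment insurance (employee share): $5,319.98 × 0.003 = $15.96
Social Security (OASDI): $5,319.98 × 0.0594 = $316.01
Legal plan premium: $15.87
Vision plan: $27.20
(Employer's $195.69 toward vision plan is not withheld from the employee.)
Total deductions = $425.60 + $249.51 + $150.49 + $232.24 + $15.96 + $316.01 + $15.87 + $27.20 = $1,432.88
Net pay = $5,319.98 − $1,432.88 = $3,887.10

$3,887.10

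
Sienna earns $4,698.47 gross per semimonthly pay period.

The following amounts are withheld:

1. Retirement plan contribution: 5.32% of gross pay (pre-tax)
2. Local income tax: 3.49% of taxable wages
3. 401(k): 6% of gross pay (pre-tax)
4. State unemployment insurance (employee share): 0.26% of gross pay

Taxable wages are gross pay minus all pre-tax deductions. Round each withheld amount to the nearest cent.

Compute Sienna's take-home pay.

Retirement plan contribution: $4,698.47 × 0.0532 = $249.96
401(k): $4,698.47 × 0.06 = $281.91
Pre-tax total = $249.96 + $281.91 = $531.87
Taxable wages = $4,698.47 − $531.87 = $4,166.60
Local income tax: $4,166.60 × 0.0349 = $145.41
State unemployment insurance (employee share): $4,698.47 × 0.0026 = $12.22
Total deductions = $249.96 + $281.91 + $145.41 + $12.22 = $689.50
Net pay = $4,698.47 − $689.50 = $4,008.97

$4,008.97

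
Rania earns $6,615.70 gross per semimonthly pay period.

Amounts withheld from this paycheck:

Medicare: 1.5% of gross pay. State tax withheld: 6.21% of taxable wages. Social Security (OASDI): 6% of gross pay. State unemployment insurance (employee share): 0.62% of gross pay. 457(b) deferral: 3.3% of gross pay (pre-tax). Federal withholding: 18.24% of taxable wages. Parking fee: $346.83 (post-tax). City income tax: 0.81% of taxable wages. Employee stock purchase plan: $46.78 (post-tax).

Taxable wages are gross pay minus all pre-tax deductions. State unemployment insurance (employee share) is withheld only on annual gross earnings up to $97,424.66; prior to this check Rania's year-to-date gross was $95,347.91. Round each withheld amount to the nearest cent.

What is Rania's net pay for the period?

$3,878.73

457(b) deferral: $6,615.70 × 0.033 = $218.32
Taxable wages = $6,615.70 − $218.32 = $6,397.38
State tax withheld: $6,397.38 × 0.0621 = $397.28
Federal withholding: $6,397.38 × 0.1824 = $1,166.88
City income tax: $6,397.38 × 0.0081 = $51.82
State unemployment insurance (employee share): only $97,424.66 − $95,347.91 = $2,076.75 of this check is subject → $2,076.75 × 0.0062 = $12.88
Medicare: $6,615.70 × 0.015 = $99.24
Social Security (OASDI): $6,615.70 × 0.06 = $396.94
Parking fee: $346.83
Employee stock purchase plan: $46.78
Total deductions = $218.32 + $397.28 + $1,166.88 + $51.82 + $12.88 + $99.24 + $396.94 + $346.83 + $46.78 = $2,736.97
Net pay = $6,615.70 − $2,736.97 = $3,878.73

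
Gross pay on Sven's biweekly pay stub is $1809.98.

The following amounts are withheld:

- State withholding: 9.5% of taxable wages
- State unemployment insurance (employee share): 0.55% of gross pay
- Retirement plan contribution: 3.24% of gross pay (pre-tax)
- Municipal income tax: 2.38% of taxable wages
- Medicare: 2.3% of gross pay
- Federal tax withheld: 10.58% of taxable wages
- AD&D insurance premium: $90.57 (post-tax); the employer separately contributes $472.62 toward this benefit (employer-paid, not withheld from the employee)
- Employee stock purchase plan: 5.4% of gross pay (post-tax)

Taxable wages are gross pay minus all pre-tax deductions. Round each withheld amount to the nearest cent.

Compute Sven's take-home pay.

Retirement plan contribution: $1809.98 × 0.0324 = $58.64
Taxable wages = $1809.98 − $58.64 = $1751.34
Federal tax withheld: $1751.34 × 0.1058 = $185.29
State withholding: $1751.34 × 0.095 = $166.38
Municipal income tax: $1751.34 × 0.0238 = $41.68
Medicare: $1809.98 × 0.023 = $41.63
State unemployment insurance (employee share): $1809.98 × 0.0055 = $9.95
AD&D insurance premium: $90.57
Employee stock purchase plan: $1809.98 × 0.054 = $97.74
(Employer's $472.62 toward AD&D insurance premium is not withheld from the employee.)
Total deductions = $58.64 + $185.29 + $166.38 + $41.68 + $41.63 + $9.95 + $90.57 + $97.74 = $691.88
Net pay = $1809.98 − $691.88 = $1118.10

$1118.10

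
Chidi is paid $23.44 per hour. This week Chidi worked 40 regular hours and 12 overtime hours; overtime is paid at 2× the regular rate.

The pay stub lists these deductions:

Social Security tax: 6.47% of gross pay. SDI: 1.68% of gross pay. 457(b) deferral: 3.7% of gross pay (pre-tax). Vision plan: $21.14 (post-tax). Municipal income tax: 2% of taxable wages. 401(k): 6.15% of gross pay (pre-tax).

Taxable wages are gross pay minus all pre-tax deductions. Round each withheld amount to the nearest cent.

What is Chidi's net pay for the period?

$1181.94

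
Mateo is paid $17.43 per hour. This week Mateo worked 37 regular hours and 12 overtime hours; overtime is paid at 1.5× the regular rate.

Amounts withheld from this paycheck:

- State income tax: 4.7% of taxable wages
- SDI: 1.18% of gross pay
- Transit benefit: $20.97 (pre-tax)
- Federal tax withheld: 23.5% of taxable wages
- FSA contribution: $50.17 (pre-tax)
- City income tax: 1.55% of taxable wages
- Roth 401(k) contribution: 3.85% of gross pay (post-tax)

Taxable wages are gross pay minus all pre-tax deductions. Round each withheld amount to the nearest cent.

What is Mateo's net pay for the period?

$575.26

Regular pay: 37 × $17.43 = $644.91
Overtime pay: 12 × $17.43 × 1.5 = $313.74
Gross pay = $644.91 + $313.74 = $958.65
Transit benefit: $20.97
FSA contribution: $50.17
Pre-tax total = $20.97 + $50.17 = $71.14
Taxable wages = $958.65 − $71.14 = $887.51
City income tax: $887.51 × 0.0155 = $13.76
State income tax: $887.51 × 0.047 = $41.71
Federal tax withheld: $887.51 × 0.235 = $208.56
SDI: $958.65 × 0.0118 = $11.31
Roth 401(k) contribution: $958.65 × 0.0385 = $36.91
Total deductions = $20.97 + $50.17 + $13.76 + $41.71 + $208.56 + $11.31 + $36.91 = $383.39
Net pay = $958.65 − $383.39 = $575.26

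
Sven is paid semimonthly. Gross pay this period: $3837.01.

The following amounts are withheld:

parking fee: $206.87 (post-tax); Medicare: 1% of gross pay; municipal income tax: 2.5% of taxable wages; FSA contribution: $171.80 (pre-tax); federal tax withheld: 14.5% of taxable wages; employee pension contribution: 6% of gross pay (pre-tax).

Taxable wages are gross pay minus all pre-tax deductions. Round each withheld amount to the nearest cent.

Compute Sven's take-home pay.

FSA contribution: $171.80
Employee pension contribution: $3837.01 × 0.06 = $230.22
Pre-tax total = $171.80 + $230.22 = $402.02
Taxable wages = $3837.01 − $402.02 = $3434.99
Federal tax withheld: $3434.99 × 0.145 = $498.07
Municipal income tax: $3434.99 × 0.025 = $85.87
Medicare: $3837.01 × 0.01 = $38.37
Parking fee: $206.87
Total deductions = $171.80 + $230.22 + $498.07 + $85.87 + $38.37 + $206.87 = $1231.20
Net pay = $3837.01 − $1231.20 = $2605.81

$2605.81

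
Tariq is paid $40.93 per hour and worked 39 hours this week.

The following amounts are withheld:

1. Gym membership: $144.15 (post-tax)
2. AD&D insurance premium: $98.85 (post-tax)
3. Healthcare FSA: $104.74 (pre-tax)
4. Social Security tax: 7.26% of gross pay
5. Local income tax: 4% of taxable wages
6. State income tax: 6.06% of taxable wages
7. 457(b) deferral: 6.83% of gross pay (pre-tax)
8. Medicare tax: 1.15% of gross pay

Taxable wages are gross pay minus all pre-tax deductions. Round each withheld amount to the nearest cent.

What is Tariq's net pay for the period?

$866.17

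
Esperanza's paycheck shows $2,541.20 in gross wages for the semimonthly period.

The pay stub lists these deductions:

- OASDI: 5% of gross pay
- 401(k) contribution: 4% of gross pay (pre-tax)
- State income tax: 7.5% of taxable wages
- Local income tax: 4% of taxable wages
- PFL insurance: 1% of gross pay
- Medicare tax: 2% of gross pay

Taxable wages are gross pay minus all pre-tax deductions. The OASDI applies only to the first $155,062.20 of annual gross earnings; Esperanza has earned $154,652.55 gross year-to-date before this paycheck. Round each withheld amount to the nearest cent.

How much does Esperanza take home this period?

$2,062.29

401(k) contribution: $2,541.20 × 0.04 = $101.65
Taxable wages = $2,541.20 − $101.65 = $2,439.55
State income tax: $2,439.55 × 0.075 = $182.97
Local income tax: $2,439.55 × 0.04 = $97.58
PFL insurance: $2,541.20 × 0.01 = $25.41
OASDI: only $155,062.20 − $154,652.55 = $409.65 of this check is subject → $409.65 × 0.05 = $20.48
Medicare tax: $2,541.20 × 0.02 = $50.82
Total deductions = $101.65 + $182.97 + $97.58 + $25.41 + $20.48 + $50.82 = $478.91
Net pay = $2,541.20 − $478.91 = $2,062.29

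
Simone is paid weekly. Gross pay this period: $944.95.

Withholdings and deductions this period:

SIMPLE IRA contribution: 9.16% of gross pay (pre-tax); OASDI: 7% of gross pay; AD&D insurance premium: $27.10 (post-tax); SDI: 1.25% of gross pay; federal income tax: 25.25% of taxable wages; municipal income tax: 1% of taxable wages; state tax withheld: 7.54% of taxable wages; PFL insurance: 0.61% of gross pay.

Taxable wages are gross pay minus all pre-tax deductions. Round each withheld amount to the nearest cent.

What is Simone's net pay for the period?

$457.53

SIMPLE IRA contribution: $944.95 × 0.0916 = $86.56
Taxable wages = $944.95 − $86.56 = $858.39
Federal income tax: $858.39 × 0.2525 = $216.74
Municipal income tax: $858.39 × 0.01 = $8.58
State tax withheld: $858.39 × 0.0754 = $64.72
SDI: $944.95 × 0.0125 = $11.81
PFL insurance: $944.95 × 0.0061 = $5.76
OASDI: $944.95 × 0.07 = $66.15
AD&D insurance premium: $27.10
Total deductions = $86.56 + $216.74 + $8.58 + $64.72 + $11.81 + $5.76 + $66.15 + $27.10 = $487.42
Net pay = $944.95 − $487.42 = $457.53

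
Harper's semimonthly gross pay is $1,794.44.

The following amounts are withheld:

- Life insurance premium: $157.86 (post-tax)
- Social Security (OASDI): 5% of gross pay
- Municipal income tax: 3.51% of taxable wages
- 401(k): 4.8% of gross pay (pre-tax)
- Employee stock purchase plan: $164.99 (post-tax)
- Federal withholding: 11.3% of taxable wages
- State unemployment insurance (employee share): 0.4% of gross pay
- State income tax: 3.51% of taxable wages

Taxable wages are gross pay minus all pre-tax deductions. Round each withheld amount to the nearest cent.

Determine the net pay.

401(k): $1,794.44 × 0.048 = $86.13
Taxable wages = $1,794.44 − $86.13 = $1,708.31
State income tax: $1,708.31 × 0.0351 = $59.96
Federal withholding: $1,708.31 × 0.113 = $193.04
Municipal income tax: $1,708.31 × 0.0351 = $59.96
State unemployment insurance (employee share): $1,794.44 × 0.004 = $7.18
Social Security (OASDI): $1,794.44 × 0.05 = $89.72
Employee stock purchase plan: $164.99
Life insurance premium: $157.86
Total deductions = $86.13 + $59.96 + $193.04 + $59.96 + $7.18 + $89.72 + $164.99 + $157.86 = $818.84
Net pay = $1,794.44 − $818.84 = $975.60

$975.60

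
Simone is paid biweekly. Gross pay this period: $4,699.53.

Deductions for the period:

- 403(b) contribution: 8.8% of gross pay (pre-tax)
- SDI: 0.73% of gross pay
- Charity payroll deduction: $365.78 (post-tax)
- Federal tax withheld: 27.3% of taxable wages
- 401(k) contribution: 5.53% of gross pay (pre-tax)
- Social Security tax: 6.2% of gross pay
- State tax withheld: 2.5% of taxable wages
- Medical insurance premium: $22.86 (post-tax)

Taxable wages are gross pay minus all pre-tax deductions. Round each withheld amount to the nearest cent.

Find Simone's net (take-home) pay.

$2,112.00

401(k) contribution: $4,699.53 × 0.0553 = $259.88
403(b) contribution: $4,699.53 × 0.088 = $413.56
Pre-tax total = $259.88 + $413.56 = $673.44
Taxable wages = $4,699.53 − $673.44 = $4,026.09
Federal tax withheld: $4,026.09 × 0.273 = $1,099.12
State tax withheld: $4,026.09 × 0.025 = $100.65
SDI: $4,699.53 × 0.0073 = $34.31
Social Security tax: $4,699.53 × 0.062 = $291.37
Medical insurance premium: $22.86
Charity payroll deduction: $365.78
Total deductions = $259.88 + $413.56 + $1,099.12 + $100.65 + $34.31 + $291.37 + $22.86 + $365.78 = $2,587.53
Net pay = $4,699.53 − $2,587.53 = $2,112.00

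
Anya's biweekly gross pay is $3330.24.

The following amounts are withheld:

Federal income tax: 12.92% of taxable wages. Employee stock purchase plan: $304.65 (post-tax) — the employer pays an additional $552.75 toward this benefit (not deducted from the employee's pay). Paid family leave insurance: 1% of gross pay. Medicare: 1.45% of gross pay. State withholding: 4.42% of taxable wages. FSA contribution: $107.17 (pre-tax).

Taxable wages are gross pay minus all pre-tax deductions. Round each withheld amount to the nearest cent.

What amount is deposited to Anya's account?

$2277.95

FSA contribution: $107.17
Taxable wages = $3330.24 − $107.17 = $3223.07
Federal income tax: $3223.07 × 0.1292 = $416.42
State withholding: $3223.07 × 0.0442 = $142.46
Medicare: $3330.24 × 0.0145 = $48.29
Paid family leave insurance: $3330.24 × 0.01 = $33.30
Employee stock purchase plan: $304.65
(Employer's $552.75 toward employee stock purchase plan is not withheld from the employee.)
Total deductions = $107.17 + $416.42 + $142.46 + $48.29 + $33.30 + $304.65 = $1052.29
Net pay = $3330.24 − $1052.29 = $2277.95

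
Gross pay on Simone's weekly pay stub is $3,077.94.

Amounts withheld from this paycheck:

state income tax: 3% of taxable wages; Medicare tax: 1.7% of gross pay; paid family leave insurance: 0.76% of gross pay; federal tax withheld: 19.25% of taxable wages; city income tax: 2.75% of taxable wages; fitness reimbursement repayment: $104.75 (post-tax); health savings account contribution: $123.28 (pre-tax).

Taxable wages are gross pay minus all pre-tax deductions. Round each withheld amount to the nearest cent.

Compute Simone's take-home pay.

Health savings account contribution: $123.28
Taxable wages = $3,077.94 − $123.28 = $2,954.66
State income tax: $2,954.66 × 0.03 = $88.64
City income tax: $2,954.66 × 0.0275 = $81.25
Federal tax withheld: $2,954.66 × 0.1925 = $568.77
Medicare tax: $3,077.94 × 0.017 = $52.32
Paid family leave insurance: $3,077.94 × 0.0076 = $23.39
Fitness reimbursement repayment: $104.75
Total deductions = $123.28 + $88.64 + $81.25 + $568.77 + $52.32 + $23.39 + $104.75 = $1,042.40
Net pay = $3,077.94 − $1,042.40 = $2,035.54

$2,035.54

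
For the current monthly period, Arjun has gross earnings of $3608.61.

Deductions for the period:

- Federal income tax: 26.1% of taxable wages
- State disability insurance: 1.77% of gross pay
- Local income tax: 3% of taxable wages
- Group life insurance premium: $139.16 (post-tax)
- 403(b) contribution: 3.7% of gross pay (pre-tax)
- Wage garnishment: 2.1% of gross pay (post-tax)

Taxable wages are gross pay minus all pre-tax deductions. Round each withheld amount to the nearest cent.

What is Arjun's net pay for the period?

403(b) contribution: $3608.61 × 0.037 = $133.52
Taxable wages = $3608.61 − $133.52 = $3475.09
Federal income tax: $3475.09 × 0.261 = $907.00
Local income tax: $3475.09 × 0.03 = $104.25
State disability insurance: $3608.61 × 0.0177 = $63.87
Wage garnishment: $3608.61 × 0.021 = $75.78
Group life insurance premium: $139.16
Total deductions = $133.52 + $907.00 + $104.25 + $63.87 + $75.78 + $139.16 = $1423.58
Net pay = $3608.61 − $1423.58 = $2185.03

$2185.03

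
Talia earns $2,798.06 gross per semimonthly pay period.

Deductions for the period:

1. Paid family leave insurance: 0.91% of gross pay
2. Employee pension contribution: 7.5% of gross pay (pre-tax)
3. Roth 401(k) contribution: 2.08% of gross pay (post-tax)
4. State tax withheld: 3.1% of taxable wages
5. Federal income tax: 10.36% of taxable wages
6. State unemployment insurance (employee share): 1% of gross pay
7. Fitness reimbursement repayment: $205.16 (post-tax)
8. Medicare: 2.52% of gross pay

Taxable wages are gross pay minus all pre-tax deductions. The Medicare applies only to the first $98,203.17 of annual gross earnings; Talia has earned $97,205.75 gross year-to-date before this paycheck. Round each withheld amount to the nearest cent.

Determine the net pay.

$1,897.91

Employee pension contribution: $2,798.06 × 0.075 = $209.85
Taxable wages = $2,798.06 − $209.85 = $2,588.21
Federal income tax: $2,588.21 × 0.1036 = $268.14
State tax withheld: $2,588.21 × 0.031 = $80.23
State unemployment insurance (employee share): $2,798.06 × 0.01 = $27.98
Medicare: only $98,203.17 − $97,205.75 = $997.42 of this check is subject → $997.42 × 0.0252 = $25.13
Paid family leave insurance: $2,798.06 × 0.0091 = $25.46
Roth 401(k) contribution: $2,798.06 × 0.0208 = $58.20
Fitness reimbursement repayment: $205.16
Total deductions = $209.85 + $268.14 + $80.23 + $27.98 + $25.13 + $25.46 + $58.20 + $205.16 = $900.15
Net pay = $2,798.06 − $900.15 = $1,897.91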